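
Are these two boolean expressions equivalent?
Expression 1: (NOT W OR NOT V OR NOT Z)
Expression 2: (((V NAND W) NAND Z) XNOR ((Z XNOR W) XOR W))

Yes, they are equivalent — the two output columns agree on all 8 assignments:
W | V | Z | Expression 1 | Expression 2
---------------------------------------
0 | 0 | 0 | 1 | 1
0 | 0 | 1 | 1 | 1
0 | 1 | 0 | 1 | 1
0 | 1 | 1 | 1 | 1
1 | 0 | 0 | 1 | 1
1 | 0 | 1 | 1 | 1
1 | 1 | 0 | 1 | 1
1 | 1 | 1 | 0 | 0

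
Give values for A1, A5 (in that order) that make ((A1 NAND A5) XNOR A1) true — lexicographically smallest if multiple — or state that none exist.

A1=1, A5=0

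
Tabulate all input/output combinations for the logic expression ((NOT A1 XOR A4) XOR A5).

A1 | A4 | A5 | Output
---------------------
0 | 0 | 0 | 1
0 | 0 | 1 | 0
0 | 1 | 0 | 0
0 | 1 | 1 | 1
1 | 0 | 0 | 0
1 | 0 | 1 | 1
1 | 1 | 0 | 1
1 | 1 | 1 | 0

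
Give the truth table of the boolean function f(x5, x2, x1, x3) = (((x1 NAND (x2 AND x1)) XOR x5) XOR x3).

x5 | x2 | x1 | x3 | Output
--------------------------
0 | 0 | 0 | 0 | 1
0 | 0 | 0 | 1 | 0
0 | 0 | 1 | 0 | 1
0 | 0 | 1 | 1 | 0
0 | 1 | 0 | 0 | 1
0 | 1 | 0 | 1 | 0
0 | 1 | 1 | 0 | 0
0 | 1 | 1 | 1 | 1
1 | 0 | 0 | 0 | 0
1 | 0 | 0 | 1 | 1
1 | 0 | 1 | 0 | 0
1 | 0 | 1 | 1 | 1
1 | 1 | 0 | 0 | 0
1 | 1 | 0 | 1 | 1
1 | 1 | 1 | 0 | 1
1 | 1 | 1 | 1 | 0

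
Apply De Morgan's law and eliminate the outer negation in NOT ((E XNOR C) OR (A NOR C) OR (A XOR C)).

NOT (E XNOR C) AND NOT (A NOR C) AND NOT (A XOR C)
De Morgan's: NOT(OR of terms) = AND of negations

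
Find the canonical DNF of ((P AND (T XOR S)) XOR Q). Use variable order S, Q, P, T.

(NOT S AND NOT Q AND P AND T) OR (NOT S AND Q AND NOT P AND NOT T) OR (NOT S AND Q AND NOT P AND T) OR (NOT S AND Q AND P AND NOT T) OR (S AND NOT Q AND P AND NOT T) OR (S AND Q AND NOT P AND NOT T) OR (S AND Q AND NOT P AND T) OR (S AND Q AND P AND T)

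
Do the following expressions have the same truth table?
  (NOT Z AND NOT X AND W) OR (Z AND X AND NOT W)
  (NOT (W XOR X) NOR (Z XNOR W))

Yes, they are equivalent — the two output columns agree on all 8 assignments:
Z | X | W | Expression 1 | Expression 2
---------------------------------------
0 | 0 | 0 | 0 | 0
0 | 0 | 1 | 1 | 1
0 | 1 | 0 | 0 | 0
0 | 1 | 1 | 0 | 0
1 | 0 | 0 | 0 | 0
1 | 0 | 1 | 0 | 0
1 | 1 | 0 | 1 | 1
1 | 1 | 1 | 0 | 0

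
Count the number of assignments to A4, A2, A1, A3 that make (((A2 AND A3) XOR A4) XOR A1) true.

Satisfying assignments: (0,0,1,0), (0,0,1,1), (0,1,0,1), (0,1,1,0), (1,0,0,0), (1,0,0,1), (1,1,0,0), (1,1,1,1)
Count: 8 out of 16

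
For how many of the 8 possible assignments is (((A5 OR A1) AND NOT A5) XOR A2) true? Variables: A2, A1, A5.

Satisfying assignments: (0,1,0), (1,0,0), (1,0,1), (1,1,1)
Count: 4 out of 8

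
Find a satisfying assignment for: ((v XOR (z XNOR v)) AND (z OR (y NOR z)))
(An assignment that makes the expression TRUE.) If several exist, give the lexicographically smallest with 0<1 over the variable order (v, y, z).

v=0, y=0, z=0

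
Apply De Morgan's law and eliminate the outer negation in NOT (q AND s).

NOT q OR NOT s
De Morgan's: NOT(AND of terms) = OR of negations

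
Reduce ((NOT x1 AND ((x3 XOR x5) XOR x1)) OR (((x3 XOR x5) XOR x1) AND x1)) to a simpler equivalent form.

By distribution ((E AND v) OR (E AND NOT v) = E):
= ((x3 XOR x5) XOR x1)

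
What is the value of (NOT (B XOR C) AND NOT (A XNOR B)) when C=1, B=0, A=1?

Substituting: (NOT (0 XOR 1) AND NOT (1 XNOR 0))
= 0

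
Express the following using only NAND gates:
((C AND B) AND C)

((((C NAND B) NAND (C NAND B)) NAND C) NAND (((C NAND B) NAND (C NAND B)) NAND C))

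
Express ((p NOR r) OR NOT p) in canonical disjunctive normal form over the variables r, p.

(NOT r AND NOT p) OR (r AND NOT p)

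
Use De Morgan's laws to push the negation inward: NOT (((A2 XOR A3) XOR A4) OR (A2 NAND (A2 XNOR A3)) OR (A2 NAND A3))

NOT ((A2 XOR A3) XOR A4) AND NOT (A2 NAND (A2 XNOR A3)) AND NOT (A2 NAND A3)
De Morgan's: NOT(OR of terms) = AND of negations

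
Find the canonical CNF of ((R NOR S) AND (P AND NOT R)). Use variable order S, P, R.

(S OR P OR R) AND (S OR P OR NOT R) AND (S OR NOT P OR NOT R) AND (NOT S OR P OR R) AND (NOT S OR P OR NOT R) AND (NOT S OR NOT P OR R) AND (NOT S OR NOT P OR NOT R)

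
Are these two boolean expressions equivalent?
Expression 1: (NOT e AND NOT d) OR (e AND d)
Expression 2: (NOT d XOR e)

Yes, they are equivalent — the two output columns agree on all 4 assignments:
e | d | Expression 1 | Expression 2
-----------------------------------
0 | 0 | 1 | 1
0 | 1 | 0 | 0
1 | 0 | 0 | 0
1 | 1 | 1 | 1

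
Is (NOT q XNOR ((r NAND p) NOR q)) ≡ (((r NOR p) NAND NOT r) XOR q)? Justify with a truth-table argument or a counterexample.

No. Counterexample: with r=0, p=1, q=0, Expression 1 = 0 but Expression 2 = 1.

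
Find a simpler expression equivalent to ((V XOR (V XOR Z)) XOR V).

By XOR self-cancellation ((E XOR v) XOR v = E):
= (V XOR Z)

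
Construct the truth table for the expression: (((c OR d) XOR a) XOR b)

a | c | b | d | Output
----------------------
0 | 0 | 0 | 0 | 0
0 | 0 | 0 | 1 | 1
0 | 0 | 1 | 0 | 1
0 | 0 | 1 | 1 | 0
0 | 1 | 0 | 0 | 1
0 | 1 | 0 | 1 | 1
0 | 1 | 1 | 0 | 0
0 | 1 | 1 | 1 | 0
1 | 0 | 0 | 0 | 1
1 | 0 | 0 | 1 | 0
1 | 0 | 1 | 0 | 0
1 | 0 | 1 | 1 | 1
1 | 1 | 0 | 0 | 0
1 | 1 | 0 | 1 | 0
1 | 1 | 1 | 0 | 1
1 | 1 | 1 | 1 | 1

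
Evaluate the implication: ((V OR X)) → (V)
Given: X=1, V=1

Antecedent ((V OR X)) = 1; consequent (V) = 1.
1 → 1 = 1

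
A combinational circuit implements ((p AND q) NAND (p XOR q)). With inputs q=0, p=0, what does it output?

Substituting: ((0 AND 0) NAND (0 XOR 0))
= 1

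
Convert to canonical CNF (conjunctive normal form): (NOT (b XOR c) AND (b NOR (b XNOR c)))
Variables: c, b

(c OR b) AND (c OR NOT b) AND (NOT c OR b) AND (NOT c OR NOT b)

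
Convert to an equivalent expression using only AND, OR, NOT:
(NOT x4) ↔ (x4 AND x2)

((NOT x4) AND (x4 AND x2)) OR (x4 AND NOT (x4 AND x2))
(Biconditional = both true or both false)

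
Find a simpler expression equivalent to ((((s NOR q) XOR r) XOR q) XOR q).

By XOR self-cancellation ((E XOR v) XOR v = E):
= ((s NOR q) XOR r)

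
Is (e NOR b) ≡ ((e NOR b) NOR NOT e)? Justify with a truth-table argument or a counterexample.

No. Counterexample: with b=0, e=0, Expression 1 = 1 but Expression 2 = 0.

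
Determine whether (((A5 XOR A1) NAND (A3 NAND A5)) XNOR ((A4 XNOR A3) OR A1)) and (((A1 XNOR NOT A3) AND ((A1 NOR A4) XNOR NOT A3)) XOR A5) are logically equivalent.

No. Counterexample: with A4=0, A5=0, A3=0, A1=0, Expression 1 = 1 but Expression 2 = 0.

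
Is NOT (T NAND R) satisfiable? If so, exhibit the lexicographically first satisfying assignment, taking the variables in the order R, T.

R=1, T=1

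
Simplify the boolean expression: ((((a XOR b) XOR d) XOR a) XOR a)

By XOR self-cancellation ((E XOR v) XOR v = E):
= ((a XOR b) XOR d)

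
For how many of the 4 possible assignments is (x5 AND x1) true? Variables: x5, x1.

Satisfying assignments: (1,1)
Count: 1 out of 4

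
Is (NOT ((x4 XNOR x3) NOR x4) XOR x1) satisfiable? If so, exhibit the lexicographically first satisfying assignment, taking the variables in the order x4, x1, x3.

x4=0, x1=0, x3=0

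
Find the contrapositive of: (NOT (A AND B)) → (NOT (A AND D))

Contrapositive: (A AND D) → (A AND B)
Note: A statement and its contrapositive are logically equivalent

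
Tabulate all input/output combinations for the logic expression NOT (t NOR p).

t | p | Output
--------------
0 | 0 | 0
0 | 1 | 1
1 | 0 | 1
1 | 1 | 1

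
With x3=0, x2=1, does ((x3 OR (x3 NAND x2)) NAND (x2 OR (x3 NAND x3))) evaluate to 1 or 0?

Substituting: ((0 OR (0 NAND 1)) NAND (1 OR (0 NAND 0)))
= 0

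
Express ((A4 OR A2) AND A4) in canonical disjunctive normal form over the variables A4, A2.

(A4 AND NOT A2) OR (A4 AND A2)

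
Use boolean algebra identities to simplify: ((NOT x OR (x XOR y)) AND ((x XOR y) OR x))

By distribution ((E OR v) AND (E OR NOT v) = E):
= (x XOR y)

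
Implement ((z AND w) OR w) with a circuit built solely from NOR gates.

((((z NOR z) NOR (w NOR w)) NOR w) NOR (((z NOR z) NOR (w NOR w)) NOR w))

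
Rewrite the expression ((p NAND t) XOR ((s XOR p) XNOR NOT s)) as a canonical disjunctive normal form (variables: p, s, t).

(NOT p AND NOT s AND NOT t) OR (NOT p AND NOT s AND t) OR (NOT p AND s AND NOT t) OR (NOT p AND s AND t) OR (p AND NOT s AND t) OR (p AND s AND t)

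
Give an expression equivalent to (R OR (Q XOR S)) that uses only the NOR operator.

((R NOR ((((Q NOR S) NOR (Q NOR S)) NOR ((Q NOR S) NOR (Q NOR S))) NOR ((((Q NOR Q) NOR (S NOR S)) NOR ((Q NOR Q) NOR (S NOR S))) NOR (((Q NOR Q) NOR (S NOR S)) NOR ((Q NOR Q) NOR (S NOR S)))))) NOR (R NOR ((((Q NOR S) NOR (Q NOR S)) NOR ((Q NOR S) NOR (Q NOR S))) NOR ((((Q NOR Q) NOR (S NOR S)) NOR ((Q NOR Q) NOR (S NOR S))) NOR (((Q NOR Q) NOR (S NOR S)) NOR ((Q NOR Q) NOR (S NOR S)))))))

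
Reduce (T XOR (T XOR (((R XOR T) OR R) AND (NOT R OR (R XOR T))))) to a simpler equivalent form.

By XOR self-cancellation ((E XOR v) XOR v = E) then distribution ((E OR v) AND (E OR NOT v) = E):
= (R XOR T)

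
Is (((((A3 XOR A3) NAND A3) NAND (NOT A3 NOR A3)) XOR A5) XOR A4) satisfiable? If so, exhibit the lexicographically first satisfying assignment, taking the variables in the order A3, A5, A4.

A3=0, A5=0, A4=0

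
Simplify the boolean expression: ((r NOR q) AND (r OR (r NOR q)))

By absorption (E AND (E OR v) = E):
= (r NOR q)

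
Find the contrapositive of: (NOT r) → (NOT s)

Contrapositive: s → r
Note: A statement and its contrapositive are logically equivalent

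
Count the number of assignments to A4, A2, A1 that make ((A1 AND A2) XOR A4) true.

Satisfying assignments: (0,1,1), (1,0,0), (1,0,1), (1,1,0)
Count: 4 out of 8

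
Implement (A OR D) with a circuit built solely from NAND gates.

((A NAND A) NAND (D NAND D))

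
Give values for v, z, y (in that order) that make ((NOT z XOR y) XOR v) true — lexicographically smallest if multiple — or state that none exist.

v=0, z=0, y=0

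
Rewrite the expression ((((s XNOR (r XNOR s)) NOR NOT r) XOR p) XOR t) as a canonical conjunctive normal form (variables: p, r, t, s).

(p OR r OR t OR s) AND (p OR r OR t OR NOT s) AND (p OR NOT r OR t OR s) AND (p OR NOT r OR t OR NOT s) AND (NOT p OR r OR NOT t OR s) AND (NOT p OR r OR NOT t OR NOT s) AND (NOT p OR NOT r OR NOT t OR s) AND (NOT p OR NOT r OR NOT t OR NOT s)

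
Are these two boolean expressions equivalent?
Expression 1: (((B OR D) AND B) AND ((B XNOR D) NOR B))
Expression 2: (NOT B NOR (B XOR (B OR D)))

No. Counterexample: with D=0, B=1, Expression 1 = 0 but Expression 2 = 1.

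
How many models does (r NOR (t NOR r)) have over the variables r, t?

Satisfying assignments: (0,1)
Count: 1 out of 4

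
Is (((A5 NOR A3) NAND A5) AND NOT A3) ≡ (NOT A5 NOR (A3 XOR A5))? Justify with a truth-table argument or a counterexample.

No. Counterexample: with A3=0, A5=0, Expression 1 = 1 but Expression 2 = 0.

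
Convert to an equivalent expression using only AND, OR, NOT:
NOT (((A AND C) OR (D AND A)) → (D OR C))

((A AND C) OR (D AND A)) AND NOT (D OR C)
(Negated implication: NOT(A → B) = A AND NOT B)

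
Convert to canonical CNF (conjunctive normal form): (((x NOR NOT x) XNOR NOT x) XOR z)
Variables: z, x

(z OR x) AND (NOT z OR NOT x)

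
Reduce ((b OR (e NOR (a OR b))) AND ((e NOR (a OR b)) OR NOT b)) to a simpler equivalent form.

By distribution ((E OR v) AND (E OR NOT v) = E):
= (e NOR (a OR b))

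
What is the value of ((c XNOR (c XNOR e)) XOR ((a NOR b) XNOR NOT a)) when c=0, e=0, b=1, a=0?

Substituting: ((0 XNOR (0 XNOR 0)) XOR ((0 NOR 1) XNOR NOT 0))
= 0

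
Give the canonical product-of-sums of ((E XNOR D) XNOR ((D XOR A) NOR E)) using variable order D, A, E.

ΠM(2, 5, 6, 7) = (D OR NOT A OR E) AND (NOT D OR A OR NOT E) AND (NOT D OR NOT A OR E) AND (NOT D OR NOT A OR NOT E)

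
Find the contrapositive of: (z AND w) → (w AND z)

Contrapositive: NOT (w AND z) → NOT (z AND w)
Note: A statement and its contrapositive are logically equivalent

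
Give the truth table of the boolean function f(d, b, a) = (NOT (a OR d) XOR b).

d | b | a | Output
------------------
0 | 0 | 0 | 1
0 | 0 | 1 | 0
0 | 1 | 0 | 0
0 | 1 | 1 | 1
1 | 0 | 0 | 0
1 | 0 | 1 | 0
1 | 1 | 0 | 1
1 | 1 | 1 | 1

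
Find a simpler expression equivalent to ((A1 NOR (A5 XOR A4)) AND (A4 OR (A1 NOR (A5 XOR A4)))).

By absorption (E AND (E OR v) = E):
= (A1 NOR (A5 XOR A4))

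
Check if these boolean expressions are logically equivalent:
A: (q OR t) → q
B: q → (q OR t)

No, Converse is not equivalent to original (counterexample: q=0, t=1)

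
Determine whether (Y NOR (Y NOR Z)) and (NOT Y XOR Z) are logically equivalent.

No. Counterexample: with Z=0, Y=0, Expression 1 = 0 but Expression 2 = 1.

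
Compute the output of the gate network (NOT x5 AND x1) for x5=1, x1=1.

Substituting: (NOT 1 AND 1)
= 0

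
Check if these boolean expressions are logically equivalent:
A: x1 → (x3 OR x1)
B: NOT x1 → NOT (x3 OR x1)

No, Inverse is not equivalent to original (counterexample: x1=0, x3=1)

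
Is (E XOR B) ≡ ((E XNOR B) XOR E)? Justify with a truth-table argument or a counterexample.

No. Counterexample: with E=0, B=0, Expression 1 = 0 but Expression 2 = 1.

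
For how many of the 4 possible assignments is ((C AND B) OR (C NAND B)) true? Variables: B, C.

Satisfying assignments: (0,0), (0,1), (1,0), (1,1)
Count: 4 out of 4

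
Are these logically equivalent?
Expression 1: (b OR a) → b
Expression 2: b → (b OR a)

No, Converse is not equivalent to original (counterexample: b=0, a=1, d=0)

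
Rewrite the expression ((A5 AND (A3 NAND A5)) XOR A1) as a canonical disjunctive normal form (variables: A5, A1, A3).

(NOT A5 AND A1 AND NOT A3) OR (NOT A5 AND A1 AND A3) OR (A5 AND NOT A1 AND NOT A3) OR (A5 AND A1 AND A3)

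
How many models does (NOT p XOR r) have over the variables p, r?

Satisfying assignments: (0,0), (1,1)
Count: 2 out of 4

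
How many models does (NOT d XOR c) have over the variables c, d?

Satisfying assignments: (0,0), (1,1)
Count: 2 out of 4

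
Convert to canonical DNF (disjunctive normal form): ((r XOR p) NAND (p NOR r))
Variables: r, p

(NOT r AND NOT p) OR (NOT r AND p) OR (r AND NOT p) OR (r AND p)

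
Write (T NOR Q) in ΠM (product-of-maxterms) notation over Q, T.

ΠM(1, 2, 3) = (Q OR NOT T) AND (NOT Q OR T) AND (NOT Q OR NOT T)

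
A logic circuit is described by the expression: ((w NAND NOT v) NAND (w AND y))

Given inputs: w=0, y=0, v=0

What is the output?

Substituting: ((0 NAND NOT 0) NAND (0 AND 0))
= 1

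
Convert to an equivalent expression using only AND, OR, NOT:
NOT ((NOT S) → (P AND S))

(NOT S) AND NOT (P AND S)
(Negated implication: NOT(A → B) = A AND NOT B)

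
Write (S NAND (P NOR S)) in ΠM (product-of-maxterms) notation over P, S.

ΠM() = TRUE (no maxterms)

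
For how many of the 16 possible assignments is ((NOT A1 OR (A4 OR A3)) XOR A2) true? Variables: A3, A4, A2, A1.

Satisfying assignments: (0,0,0,0), (0,0,1,1), (0,1,0,0), (0,1,0,1), (1,0,0,0), (1,0,0,1), (1,1,0,0), (1,1,0,1)
Count: 8 out of 16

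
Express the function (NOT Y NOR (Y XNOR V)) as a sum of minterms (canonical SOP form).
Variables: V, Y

Σm(1) = (NOT V AND Y)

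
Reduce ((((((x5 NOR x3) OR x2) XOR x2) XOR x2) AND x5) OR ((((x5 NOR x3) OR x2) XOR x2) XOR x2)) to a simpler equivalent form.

By absorption (E OR (E AND v) = E) then XOR self-cancellation ((E XOR v) XOR v = E):
= ((x5 NOR x3) OR x2)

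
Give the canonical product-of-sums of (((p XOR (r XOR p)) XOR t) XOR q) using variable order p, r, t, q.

ΠM(0, 3, 5, 6, 8, 11, 13, 14) = (p OR r OR t OR q) AND (p OR r OR NOT t OR NOT q) AND (p OR NOT r OR t OR NOT q) AND (p OR NOT r OR NOT t OR q) AND (NOT p OR r OR t OR q) AND (NOT p OR r OR NOT t OR NOT q) AND (NOT p OR NOT r OR t OR NOT q) AND (NOT p OR NOT r OR NOT t OR q)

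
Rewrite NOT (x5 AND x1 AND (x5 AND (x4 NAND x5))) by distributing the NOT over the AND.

NOT x5 OR NOT x1 OR NOT (x5 AND (x4 NAND x5))
De Morgan's: NOT(AND of terms) = OR of negations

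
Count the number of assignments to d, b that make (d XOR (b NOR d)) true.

Satisfying assignments: (0,0), (1,0), (1,1)
Count: 3 out of 4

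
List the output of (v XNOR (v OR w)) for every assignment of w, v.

w | v | Output
--------------
0 | 0 | 1
0 | 1 | 1
1 | 0 | 0
1 | 1 | 1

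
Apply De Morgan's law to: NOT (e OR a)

NOT e AND NOT a
De Morgan's: NOT(OR of terms) = AND of negations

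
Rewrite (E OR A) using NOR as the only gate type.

((E NOR A) NOR (E NOR A))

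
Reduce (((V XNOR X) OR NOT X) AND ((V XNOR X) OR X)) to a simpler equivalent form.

By distribution ((E OR v) AND (E OR NOT v) = E):
= (V XNOR X)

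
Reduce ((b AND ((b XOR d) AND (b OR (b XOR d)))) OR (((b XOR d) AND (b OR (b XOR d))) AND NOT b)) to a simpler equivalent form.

By distribution ((E AND v) OR (E AND NOT v) = E) then absorption (E AND (E OR v) = E):
= (b XOR d)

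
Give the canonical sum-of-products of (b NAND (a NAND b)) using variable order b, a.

Σm(0, 1, 3) = (NOT b AND NOT a) OR (NOT b AND a) OR (b AND a)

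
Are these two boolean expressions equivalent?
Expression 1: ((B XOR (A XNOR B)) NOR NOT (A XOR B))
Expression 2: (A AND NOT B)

Yes, they are equivalent — the two output columns agree on all 4 assignments:
A | B | Expression 1 | Expression 2
-----------------------------------
0 | 0 | 0 | 0
0 | 1 | 0 | 0
1 | 0 | 1 | 1
1 | 1 | 0 | 0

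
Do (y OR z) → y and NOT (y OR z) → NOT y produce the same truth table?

No, Inverse is not equivalent to original (counterexample: z=1, y=0)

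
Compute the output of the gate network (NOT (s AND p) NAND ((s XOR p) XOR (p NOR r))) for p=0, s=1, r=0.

Substituting: (NOT (1 AND 0) NAND ((1 XOR 0) XOR (0 NOR 0)))
= 1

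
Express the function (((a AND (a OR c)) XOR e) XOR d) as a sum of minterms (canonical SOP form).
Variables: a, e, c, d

Σm(1, 3, 4, 6, 8, 10, 13, 15) = (NOT a AND NOT e AND NOT c AND d) OR (NOT a AND NOT e AND c AND d) OR (NOT a AND e AND NOT c AND NOT d) OR (NOT a AND e AND c AND NOT d) OR (a AND NOT e AND NOT c AND NOT d) OR (a AND NOT e AND c AND NOT d) OR (a AND e AND NOT c AND d) OR (a AND e AND c AND d)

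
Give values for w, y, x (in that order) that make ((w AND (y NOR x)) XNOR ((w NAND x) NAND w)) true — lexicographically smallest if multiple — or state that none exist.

w=1, y=1, x=0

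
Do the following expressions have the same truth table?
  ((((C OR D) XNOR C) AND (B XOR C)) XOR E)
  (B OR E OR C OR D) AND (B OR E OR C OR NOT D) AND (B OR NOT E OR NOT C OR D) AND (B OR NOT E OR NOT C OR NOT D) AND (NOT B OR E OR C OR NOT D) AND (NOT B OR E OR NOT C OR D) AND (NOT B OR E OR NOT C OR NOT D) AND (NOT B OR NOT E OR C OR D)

Yes, they are equivalent — the two output columns agree on all 16 assignments:
B | E | C | D | Expression 1 | Expression 2
-------------------------------------------
0 | 0 | 0 | 0 | 0 | 0
0 | 0 | 0 | 1 | 0 | 0
0 | 0 | 1 | 0 | 1 | 1
0 | 0 | 1 | 1 | 1 | 1
0 | 1 | 0 | 0 | 1 | 1
0 | 1 | 0 | 1 | 1 | 1
0 | 1 | 1 | 0 | 0 | 0
0 | 1 | 1 | 1 | 0 | 0
1 | 0 | 0 | 0 | 1 | 1
1 | 0 | 0 | 1 | 0 | 0
1 | 0 | 1 | 0 | 0 | 0
1 | 0 | 1 | 1 | 0 | 0
1 | 1 | 0 | 0 | 0 | 0
1 | 1 | 0 | 1 | 1 | 1
1 | 1 | 1 | 0 | 1 | 1
1 | 1 | 1 | 1 | 1 | 1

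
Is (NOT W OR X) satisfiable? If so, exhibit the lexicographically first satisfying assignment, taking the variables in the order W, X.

W=0, X=0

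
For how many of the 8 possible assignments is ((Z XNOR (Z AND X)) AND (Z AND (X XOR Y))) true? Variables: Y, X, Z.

Satisfying assignments: (0,1,1)
Count: 1 out of 8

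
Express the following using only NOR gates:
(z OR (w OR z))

((z NOR ((w NOR z) NOR (w NOR z))) NOR (z NOR ((w NOR z) NOR (w NOR z))))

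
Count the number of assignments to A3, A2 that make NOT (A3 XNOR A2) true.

Satisfying assignments: (0,1), (1,0)
Count: 2 out of 4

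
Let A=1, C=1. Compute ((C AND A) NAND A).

Substituting: ((1 AND 1) NAND 1)
= 0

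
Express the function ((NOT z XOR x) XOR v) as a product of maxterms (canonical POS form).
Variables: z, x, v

ΠM(1, 2, 4, 7) = (z OR x OR NOT v) AND (z OR NOT x OR v) AND (NOT z OR x OR v) AND (NOT z OR NOT x OR NOT v)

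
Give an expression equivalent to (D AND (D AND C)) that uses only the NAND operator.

((D NAND ((D NAND C) NAND (D NAND C))) NAND (D NAND ((D NAND C) NAND (D NAND C))))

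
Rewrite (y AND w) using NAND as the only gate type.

((y NAND w) NAND (y NAND w))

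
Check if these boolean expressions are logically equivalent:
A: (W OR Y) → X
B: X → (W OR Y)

No, Converse is not equivalent to original (counterexample: X=0, W=0, Y=1)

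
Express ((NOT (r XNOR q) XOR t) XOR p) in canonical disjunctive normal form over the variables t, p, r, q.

(NOT t AND NOT p AND NOT r AND q) OR (NOT t AND NOT p AND r AND NOT q) OR (NOT t AND p AND NOT r AND NOT q) OR (NOT t AND p AND r AND q) OR (t AND NOT p AND NOT r AND NOT q) OR (t AND NOT p AND r AND q) OR (t AND p AND NOT r AND q) OR (t AND p AND r AND NOT q)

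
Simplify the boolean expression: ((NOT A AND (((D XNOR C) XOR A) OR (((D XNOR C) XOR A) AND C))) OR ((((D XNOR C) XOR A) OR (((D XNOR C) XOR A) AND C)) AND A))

By distribution ((E AND v) OR (E AND NOT v) = E) then absorption (E OR (E AND v) = E):
= ((D XNOR C) XOR A)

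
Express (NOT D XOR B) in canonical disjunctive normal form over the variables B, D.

(NOT B AND NOT D) OR (B AND D)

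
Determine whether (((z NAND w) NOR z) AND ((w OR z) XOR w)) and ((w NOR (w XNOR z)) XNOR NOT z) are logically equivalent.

No. Counterexample: with z=1, w=1, Expression 1 = 0 but Expression 2 = 1.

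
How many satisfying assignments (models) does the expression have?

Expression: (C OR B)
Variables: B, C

Satisfying assignments: (0,1), (1,0), (1,1)
Count: 3 out of 4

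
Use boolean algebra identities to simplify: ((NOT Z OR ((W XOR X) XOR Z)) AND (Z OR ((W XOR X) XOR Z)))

By distribution ((E OR v) AND (E OR NOT v) = E):
= ((W XOR X) XOR Z)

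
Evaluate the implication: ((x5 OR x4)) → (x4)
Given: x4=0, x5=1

Antecedent ((x5 OR x4)) = 1; consequent (x4) = 0.
1 → 0 = 0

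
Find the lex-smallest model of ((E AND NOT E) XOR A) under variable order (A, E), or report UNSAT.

A=1, E=0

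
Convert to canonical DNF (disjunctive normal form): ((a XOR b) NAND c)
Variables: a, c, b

(NOT a AND NOT c AND NOT b) OR (NOT a AND NOT c AND b) OR (NOT a AND c AND NOT b) OR (a AND NOT c AND NOT b) OR (a AND NOT c AND b) OR (a AND c AND b)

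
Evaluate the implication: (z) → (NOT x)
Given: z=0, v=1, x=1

Antecedent (z) = 0; consequent (NOT x) = 0.
0 → 0 = 1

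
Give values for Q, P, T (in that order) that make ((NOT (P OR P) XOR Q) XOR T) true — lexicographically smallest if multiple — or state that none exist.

Q=0, P=0, T=0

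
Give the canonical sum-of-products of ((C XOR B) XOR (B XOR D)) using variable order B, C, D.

Σm(1, 2, 5, 6) = (NOT B AND NOT C AND D) OR (NOT B AND C AND NOT D) OR (B AND NOT C AND D) OR (B AND C AND NOT D)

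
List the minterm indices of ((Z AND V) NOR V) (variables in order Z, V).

Σm(0, 2) = (NOT Z AND NOT V) OR (Z AND NOT V)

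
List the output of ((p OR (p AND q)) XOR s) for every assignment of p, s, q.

p | s | q | Output
------------------
0 | 0 | 0 | 0
0 | 0 | 1 | 0
0 | 1 | 0 | 1
0 | 1 | 1 | 1
1 | 0 | 0 | 1
1 | 0 | 1 | 1
1 | 1 | 0 | 0
1 | 1 | 1 | 0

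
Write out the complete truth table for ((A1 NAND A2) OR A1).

A2 | A1 | Output
----------------
0 | 0 | 1
0 | 1 | 1
1 | 0 | 1
1 | 1 | 1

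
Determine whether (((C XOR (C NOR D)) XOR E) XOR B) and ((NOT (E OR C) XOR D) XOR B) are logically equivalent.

No. Counterexample: with D=0, E=0, B=0, C=1, Expression 1 = 1 but Expression 2 = 0.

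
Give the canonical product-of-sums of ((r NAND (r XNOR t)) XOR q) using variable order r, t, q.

ΠM(1, 3, 5, 6) = (r OR t OR NOT q) AND (r OR NOT t OR NOT q) AND (NOT r OR t OR NOT q) AND (NOT r OR NOT t OR q)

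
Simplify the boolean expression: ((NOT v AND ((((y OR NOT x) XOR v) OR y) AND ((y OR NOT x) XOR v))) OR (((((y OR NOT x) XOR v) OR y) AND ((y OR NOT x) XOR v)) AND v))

By distribution ((E AND v) OR (E AND NOT v) = E) then absorption (E AND (E OR v) = E):
= ((y OR NOT x) XOR v)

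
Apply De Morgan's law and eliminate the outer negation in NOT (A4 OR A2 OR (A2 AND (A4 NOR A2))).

NOT A4 AND NOT A2 AND NOT (A2 AND (A4 NOR A2))
De Morgan's: NOT(OR of terms) = AND of negations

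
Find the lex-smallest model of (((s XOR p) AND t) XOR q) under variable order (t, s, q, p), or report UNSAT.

t=0, s=0, q=1, p=0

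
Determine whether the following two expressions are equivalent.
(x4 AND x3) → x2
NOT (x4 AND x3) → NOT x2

No, Inverse is not equivalent to original (counterexample: x3=0, x4=0, x2=1)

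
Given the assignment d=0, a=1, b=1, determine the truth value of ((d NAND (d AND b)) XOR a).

Substituting: ((0 NAND (0 AND 1)) XOR 1)
= 0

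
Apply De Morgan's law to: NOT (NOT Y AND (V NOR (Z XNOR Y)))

Y OR NOT (V NOR (Z XNOR Y))
De Morgan's: NOT(AND of terms) = OR of negations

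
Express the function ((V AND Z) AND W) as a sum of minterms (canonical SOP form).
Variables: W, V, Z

Σm(7) = (W AND V AND Z)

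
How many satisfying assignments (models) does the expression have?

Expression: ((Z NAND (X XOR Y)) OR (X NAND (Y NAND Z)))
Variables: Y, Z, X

Satisfying assignments: (0,0,0), (0,0,1), (0,1,0), (1,0,0), (1,0,1), (1,1,0), (1,1,1)
Count: 7 out of 8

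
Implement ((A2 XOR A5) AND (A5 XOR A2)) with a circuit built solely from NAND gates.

((((A2 NAND (A2 NAND A5)) NAND (A5 NAND (A2 NAND A5))) NAND ((A5 NAND (A5 NAND A2)) NAND (A2 NAND (A5 NAND A2)))) NAND (((A2 NAND (A2 NAND A5)) NAND (A5 NAND (A2 NAND A5))) NAND ((A5 NAND (A5 NAND A2)) NAND (A2 NAND (A5 NAND A2)))))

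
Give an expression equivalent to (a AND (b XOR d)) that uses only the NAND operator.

((a NAND ((b NAND (b NAND d)) NAND (d NAND (b NAND d)))) NAND (a NAND ((b NAND (b NAND d)) NAND (d NAND (b NAND d)))))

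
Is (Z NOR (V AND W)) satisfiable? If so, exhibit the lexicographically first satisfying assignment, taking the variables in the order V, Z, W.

V=0, Z=0, W=0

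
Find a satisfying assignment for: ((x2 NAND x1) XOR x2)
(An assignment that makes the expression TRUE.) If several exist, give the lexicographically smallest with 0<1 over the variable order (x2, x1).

x2=0, x1=0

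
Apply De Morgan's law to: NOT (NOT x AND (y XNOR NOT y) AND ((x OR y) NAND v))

x OR NOT (y XNOR NOT y) OR NOT ((x OR y) NAND v)
De Morgan's: NOT(AND of terms) = OR of negations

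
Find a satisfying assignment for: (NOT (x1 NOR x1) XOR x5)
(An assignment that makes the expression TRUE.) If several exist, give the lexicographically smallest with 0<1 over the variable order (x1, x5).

x1=0, x5=1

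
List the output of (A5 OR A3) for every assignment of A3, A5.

A3 | A5 | Output
----------------
0 | 0 | 0
0 | 1 | 1
1 | 0 | 1
1 | 1 | 1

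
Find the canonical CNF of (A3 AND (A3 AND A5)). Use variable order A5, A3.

(A5 OR A3) AND (A5 OR NOT A3) AND (NOT A5 OR A3)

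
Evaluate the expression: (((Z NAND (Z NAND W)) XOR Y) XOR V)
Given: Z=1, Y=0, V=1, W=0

Substituting: (((1 NAND (1 NAND 0)) XOR 0) XOR 1)
= 1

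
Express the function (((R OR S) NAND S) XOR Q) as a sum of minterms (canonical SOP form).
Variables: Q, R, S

Σm(0, 2, 5, 7) = (NOT Q AND NOT R AND NOT S) OR (NOT Q AND R AND NOT S) OR (Q AND NOT R AND S) OR (Q AND R AND S)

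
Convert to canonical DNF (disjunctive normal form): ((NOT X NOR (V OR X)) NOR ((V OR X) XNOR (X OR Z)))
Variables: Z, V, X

(NOT Z AND V AND NOT X) OR (Z AND NOT V AND NOT X)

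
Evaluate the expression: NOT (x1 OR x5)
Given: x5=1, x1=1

Substituting: NOT (1 OR 1)
= 0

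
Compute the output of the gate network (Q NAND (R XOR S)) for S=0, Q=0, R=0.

Substituting: (0 NAND (0 XOR 0))
= 1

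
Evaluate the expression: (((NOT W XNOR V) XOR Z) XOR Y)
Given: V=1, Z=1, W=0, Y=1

Substituting: (((NOT 0 XNOR 1) XOR 1) XOR 1)
= 1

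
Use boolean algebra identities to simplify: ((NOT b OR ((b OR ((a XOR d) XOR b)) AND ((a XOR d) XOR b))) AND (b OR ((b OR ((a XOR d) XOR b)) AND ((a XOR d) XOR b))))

By distribution ((E OR v) AND (E OR NOT v) = E) then absorption (E AND (E OR v) = E):
= ((a XOR d) XOR b)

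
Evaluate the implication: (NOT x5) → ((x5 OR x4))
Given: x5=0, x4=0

Antecedent (NOT x5) = 1; consequent ((x5 OR x4)) = 0.
1 → 0 = 0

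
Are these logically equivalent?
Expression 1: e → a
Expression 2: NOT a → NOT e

Yes, Contrapositive is always equivalent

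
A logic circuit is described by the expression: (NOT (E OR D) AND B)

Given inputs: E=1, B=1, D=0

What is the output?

Substituting: (NOT (1 OR 0) AND 1)
= 0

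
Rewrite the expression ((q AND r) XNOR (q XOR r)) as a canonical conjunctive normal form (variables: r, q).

(r OR NOT q) AND (NOT r OR q) AND (NOT r OR NOT q)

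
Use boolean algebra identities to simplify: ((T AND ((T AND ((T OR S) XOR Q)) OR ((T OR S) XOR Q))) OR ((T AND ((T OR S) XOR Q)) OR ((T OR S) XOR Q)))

By absorption (E OR (E AND v) = E) then absorption (E OR (E AND v) = E):
= ((T OR S) XOR Q)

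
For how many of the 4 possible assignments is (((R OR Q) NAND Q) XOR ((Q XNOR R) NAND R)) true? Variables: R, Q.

Satisfying assignments: (0,1)
Count: 1 out of 4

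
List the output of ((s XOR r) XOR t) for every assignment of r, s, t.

r | s | t | Output
------------------
0 | 0 | 0 | 0
0 | 0 | 1 | 1
0 | 1 | 0 | 1
0 | 1 | 1 | 0
1 | 0 | 0 | 1
1 | 0 | 1 | 0
1 | 1 | 0 | 0
1 | 1 | 1 | 1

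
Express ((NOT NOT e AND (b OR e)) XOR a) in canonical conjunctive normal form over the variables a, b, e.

(a OR b OR e) AND (a OR NOT b OR e) AND (NOT a OR b OR NOT e) AND (NOT a OR NOT b OR NOT e)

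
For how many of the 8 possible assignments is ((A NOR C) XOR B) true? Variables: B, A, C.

Satisfying assignments: (0,0,0), (1,0,1), (1,1,0), (1,1,1)
Count: 4 out of 8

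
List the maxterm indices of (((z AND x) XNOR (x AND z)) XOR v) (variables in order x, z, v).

ΠM(1, 3, 5, 7) = (x OR z OR NOT v) AND (x OR NOT z OR NOT v) AND (NOT x OR z OR NOT v) AND (NOT x OR NOT z OR NOT v)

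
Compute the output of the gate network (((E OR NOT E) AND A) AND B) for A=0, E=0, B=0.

Substituting: (((0 OR NOT 0) AND 0) AND 0)
= 0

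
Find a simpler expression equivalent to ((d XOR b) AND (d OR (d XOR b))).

By absorption (E AND (E OR v) = E):
= (d XOR b)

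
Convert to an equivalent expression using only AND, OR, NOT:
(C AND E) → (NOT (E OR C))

NOT (C AND E) OR (NOT (E OR C))
(Implication elimination: A → B = NOT A OR B)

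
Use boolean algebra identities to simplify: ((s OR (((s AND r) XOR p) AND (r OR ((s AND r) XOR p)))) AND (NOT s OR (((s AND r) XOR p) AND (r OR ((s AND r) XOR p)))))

By distribution ((E OR v) AND (E OR NOT v) = E) then absorption (E AND (E OR v) = E):
= ((s AND r) XOR p)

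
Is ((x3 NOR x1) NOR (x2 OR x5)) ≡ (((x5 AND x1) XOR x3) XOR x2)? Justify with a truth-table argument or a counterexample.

No. Counterexample: with x3=0, x2=0, x1=1, x5=0, Expression 1 = 1 but Expression 2 = 0.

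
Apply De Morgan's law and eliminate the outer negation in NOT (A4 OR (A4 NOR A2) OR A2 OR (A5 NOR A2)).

NOT A4 AND NOT (A4 NOR A2) AND NOT A2 AND NOT (A5 NOR A2)
De Morgan's: NOT(OR of terms) = AND of negations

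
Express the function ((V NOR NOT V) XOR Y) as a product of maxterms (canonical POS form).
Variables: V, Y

ΠM(0, 2) = (V OR Y) AND (NOT V OR Y)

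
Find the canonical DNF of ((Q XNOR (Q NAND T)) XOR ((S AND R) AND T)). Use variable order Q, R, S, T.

(NOT Q AND R AND S AND T) OR (Q AND NOT R AND NOT S AND NOT T) OR (Q AND NOT R AND S AND NOT T) OR (Q AND R AND NOT S AND NOT T) OR (Q AND R AND S AND NOT T) OR (Q AND R AND S AND T)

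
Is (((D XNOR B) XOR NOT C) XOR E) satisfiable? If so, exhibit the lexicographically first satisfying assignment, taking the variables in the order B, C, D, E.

B=0, C=0, D=0, E=1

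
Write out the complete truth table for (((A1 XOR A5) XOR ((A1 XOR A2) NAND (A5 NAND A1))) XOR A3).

A2 | A5 | A1 | A3 | Output
--------------------------
0 | 0 | 0 | 0 | 1
0 | 0 | 0 | 1 | 0
0 | 0 | 1 | 0 | 1
0 | 0 | 1 | 1 | 0
0 | 1 | 0 | 0 | 0
0 | 1 | 0 | 1 | 1
0 | 1 | 1 | 0 | 1
0 | 1 | 1 | 1 | 0
1 | 0 | 0 | 0 | 0
1 | 0 | 0 | 1 | 1
1 | 0 | 1 | 0 | 0
1 | 0 | 1 | 1 | 1
1 | 1 | 0 | 0 | 1
1 | 1 | 0 | 1 | 0
1 | 1 | 1 | 0 | 1
1 | 1 | 1 | 1 | 0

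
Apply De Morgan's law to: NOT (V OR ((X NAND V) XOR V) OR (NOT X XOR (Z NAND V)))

NOT V AND NOT ((X NAND V) XOR V) AND NOT (NOT X XOR (Z NAND V))
De Morgan's: NOT(OR of terms) = AND of negations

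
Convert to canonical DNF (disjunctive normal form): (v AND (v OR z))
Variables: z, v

(NOT z AND v) OR (z AND v)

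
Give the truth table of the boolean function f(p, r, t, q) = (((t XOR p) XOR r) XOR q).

p | r | t | q | Output
----------------------
0 | 0 | 0 | 0 | 0
0 | 0 | 0 | 1 | 1
0 | 0 | 1 | 0 | 1
0 | 0 | 1 | 1 | 0
0 | 1 | 0 | 0 | 1
0 | 1 | 0 | 1 | 0
0 | 1 | 1 | 0 | 0
0 | 1 | 1 | 1 | 1
1 | 0 | 0 | 0 | 1
1 | 0 | 0 | 1 | 0
1 | 0 | 1 | 0 | 0
1 | 0 | 1 | 1 | 1
1 | 1 | 0 | 0 | 0
1 | 1 | 0 | 1 | 1
1 | 1 | 1 | 0 | 1
1 | 1 | 1 | 1 | 0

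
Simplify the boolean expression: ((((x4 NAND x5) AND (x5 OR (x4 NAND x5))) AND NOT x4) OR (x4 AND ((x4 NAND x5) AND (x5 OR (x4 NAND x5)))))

By distribution ((E AND v) OR (E AND NOT v) = E) then absorption (E AND (E OR v) = E):
= (x4 NAND x5)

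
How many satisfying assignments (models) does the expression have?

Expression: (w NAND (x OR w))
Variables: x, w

Satisfying assignments: (0,0), (1,0)
Count: 2 out of 4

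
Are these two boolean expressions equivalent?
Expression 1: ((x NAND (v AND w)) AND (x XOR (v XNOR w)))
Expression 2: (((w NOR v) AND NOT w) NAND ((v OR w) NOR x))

No. Counterexample: with x=0, v=0, w=0, Expression 1 = 1 but Expression 2 = 0.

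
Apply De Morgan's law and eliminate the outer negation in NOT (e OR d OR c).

NOT e AND NOT d AND NOT c
De Morgan's: NOT(OR of terms) = AND of negations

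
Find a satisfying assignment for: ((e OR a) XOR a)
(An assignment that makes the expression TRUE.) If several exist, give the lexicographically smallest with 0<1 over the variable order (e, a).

e=1, a=0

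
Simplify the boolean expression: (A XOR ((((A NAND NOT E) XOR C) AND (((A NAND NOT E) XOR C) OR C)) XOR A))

By XOR self-cancellation ((E XOR v) XOR v = E) then absorption (E AND (E OR v) = E):
= ((A NAND NOT E) XOR C)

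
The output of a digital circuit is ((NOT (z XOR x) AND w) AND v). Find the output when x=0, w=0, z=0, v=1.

Substituting: ((NOT (0 XOR 0) AND 0) AND 1)
= 0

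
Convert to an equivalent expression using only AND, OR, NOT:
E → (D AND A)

NOT E OR (D AND A)
(Implication elimination: A → B = NOT A OR B)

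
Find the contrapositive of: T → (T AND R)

Contrapositive: NOT (T AND R) → NOT T
Note: A statement and its contrapositive are logically equivalent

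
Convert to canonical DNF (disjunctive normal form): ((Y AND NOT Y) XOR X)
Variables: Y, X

(NOT Y AND X) OR (Y AND X)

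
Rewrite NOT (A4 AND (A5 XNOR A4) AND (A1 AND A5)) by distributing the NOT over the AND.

NOT A4 OR NOT (A5 XNOR A4) OR NOT (A1 AND A5)
De Morgan's: NOT(AND of terms) = OR of negations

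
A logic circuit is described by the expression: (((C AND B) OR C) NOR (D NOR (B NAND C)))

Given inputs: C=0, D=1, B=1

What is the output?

Substituting: (((0 AND 1) OR 0) NOR (1 NOR (1 NAND 0)))
= 1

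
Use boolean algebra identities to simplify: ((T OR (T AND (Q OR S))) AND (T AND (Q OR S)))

By absorption (E AND (E OR v) = E):
= (T AND (Q OR S))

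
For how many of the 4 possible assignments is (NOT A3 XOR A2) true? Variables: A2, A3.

Satisfying assignments: (0,0), (1,1)
Count: 2 out of 4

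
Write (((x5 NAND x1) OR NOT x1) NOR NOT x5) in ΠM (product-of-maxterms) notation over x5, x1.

ΠM(0, 1, 2) = (x5 OR x1) AND (x5 OR NOT x1) AND (NOT x5 OR x1)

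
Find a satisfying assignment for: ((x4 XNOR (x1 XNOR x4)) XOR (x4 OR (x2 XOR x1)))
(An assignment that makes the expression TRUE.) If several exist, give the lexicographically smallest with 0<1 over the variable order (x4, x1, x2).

x4=0, x1=0, x2=1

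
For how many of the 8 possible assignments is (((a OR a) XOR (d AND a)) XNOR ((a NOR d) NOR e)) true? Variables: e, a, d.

Satisfying assignments: (0,0,0), (0,1,0), (1,0,0), (1,0,1), (1,1,1)
Count: 5 out of 8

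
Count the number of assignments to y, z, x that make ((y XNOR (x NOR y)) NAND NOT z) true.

Satisfying assignments: (0,0,0), (0,1,0), (0,1,1), (1,0,0), (1,0,1), (1,1,0), (1,1,1)
Count: 7 out of 8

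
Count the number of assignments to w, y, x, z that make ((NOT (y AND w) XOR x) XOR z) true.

Satisfying assignments: (0,0,0,0), (0,0,1,1), (0,1,0,0), (0,1,1,1), (1,0,0,0), (1,0,1,1), (1,1,0,1), (1,1,1,0)
Count: 8 out of 16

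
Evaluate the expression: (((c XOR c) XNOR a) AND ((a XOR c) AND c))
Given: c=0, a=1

Substituting: (((0 XOR 0) XNOR 1) AND ((1 XOR 0) AND 0))
= 0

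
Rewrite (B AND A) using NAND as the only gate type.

((B NAND A) NAND (B NAND A))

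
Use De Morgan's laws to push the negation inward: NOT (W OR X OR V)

NOT W AND NOT X AND NOT V
De Morgan's: NOT(OR of terms) = AND of negations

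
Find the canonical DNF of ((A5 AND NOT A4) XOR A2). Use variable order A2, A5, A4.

(NOT A2 AND A5 AND NOT A4) OR (A2 AND NOT A5 AND NOT A4) OR (A2 AND NOT A5 AND A4) OR (A2 AND A5 AND A4)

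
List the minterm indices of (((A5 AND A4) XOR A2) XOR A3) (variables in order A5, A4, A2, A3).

Σm(1, 2, 5, 6, 9, 10, 12, 15) = (NOT A5 AND NOT A4 AND NOT A2 AND A3) OR (NOT A5 AND NOT A4 AND A2 AND NOT A3) OR (NOT A5 AND A4 AND NOT A2 AND A3) OR (NOT A5 AND A4 AND A2 AND NOT A3) OR (A5 AND NOT A4 AND NOT A2 AND A3) OR (A5 AND NOT A4 AND A2 AND NOT A3) OR (A5 AND A4 AND NOT A2 AND NOT A3) OR (A5 AND A4 AND A2 AND A3)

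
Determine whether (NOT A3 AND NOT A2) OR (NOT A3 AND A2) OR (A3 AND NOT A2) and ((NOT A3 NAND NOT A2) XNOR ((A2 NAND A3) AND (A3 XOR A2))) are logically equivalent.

Yes, they are equivalent — the two output columns agree on all 4 assignments:
A3 | A2 | Expression 1 | Expression 2
-------------------------------------
0 | 0 | 1 | 1
0 | 1 | 1 | 1
1 | 0 | 1 | 1
1 | 1 | 0 | 0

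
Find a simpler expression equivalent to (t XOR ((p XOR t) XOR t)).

By XOR self-cancellation ((E XOR v) XOR v = E):
= (p XOR t)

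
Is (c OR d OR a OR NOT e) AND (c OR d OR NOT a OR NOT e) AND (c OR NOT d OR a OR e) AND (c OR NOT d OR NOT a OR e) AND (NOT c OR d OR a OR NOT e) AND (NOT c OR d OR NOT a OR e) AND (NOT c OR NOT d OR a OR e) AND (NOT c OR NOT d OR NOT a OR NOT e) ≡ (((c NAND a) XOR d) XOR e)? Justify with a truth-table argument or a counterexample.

Yes, they are equivalent — the two output columns agree on all 16 assignments:
c | d | a | e | Expression 1 | Expression 2
-------------------------------------------
0 | 0 | 0 | 0 | 1 | 1
0 | 0 | 0 | 1 | 0 | 0
0 | 0 | 1 | 0 | 1 | 1
0 | 0 | 1 | 1 | 0 | 0
0 | 1 | 0 | 0 | 0 | 0
0 | 1 | 0 | 1 | 1 | 1
0 | 1 | 1 | 0 | 0 | 0
0 | 1 | 1 | 1 | 1 | 1
1 | 0 | 0 | 0 | 1 | 1
1 | 0 | 0 | 1 | 0 | 0
1 | 0 | 1 | 0 | 0 | 0
1 | 0 | 1 | 1 | 1 | 1
1 | 1 | 0 | 0 | 0 | 0
1 | 1 | 0 | 1 | 1 | 1
1 | 1 | 1 | 0 | 1 | 1
1 | 1 | 1 | 1 | 0 | 0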